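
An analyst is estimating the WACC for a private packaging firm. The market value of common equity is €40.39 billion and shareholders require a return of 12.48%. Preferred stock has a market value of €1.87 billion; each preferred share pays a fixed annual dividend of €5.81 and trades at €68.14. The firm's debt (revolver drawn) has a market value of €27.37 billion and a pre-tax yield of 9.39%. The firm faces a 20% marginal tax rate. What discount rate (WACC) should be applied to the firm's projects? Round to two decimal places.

Cost of preferred: Rp = 5.81 / 68.14 = 8.5266%.
Total capital V = 40.39 + 1.87 + 27.37 = 69.63.
Equity: weight = 40.39/69.63 = 0.5801; cost = 12.48%.
Preferred: weight = 1.87/69.63 = 0.0269; cost = 8.5266%.
Revolver drawn: weight = 27.37/69.63 = 0.3931; after-tax cost = 9.39% × (1 − 20%) = 7.5120%.
WACC = 0.5801 × 12.4800% + 0.0269 × 8.5266% + 0.3931 × 7.5120% = 10.4210%.

10.42%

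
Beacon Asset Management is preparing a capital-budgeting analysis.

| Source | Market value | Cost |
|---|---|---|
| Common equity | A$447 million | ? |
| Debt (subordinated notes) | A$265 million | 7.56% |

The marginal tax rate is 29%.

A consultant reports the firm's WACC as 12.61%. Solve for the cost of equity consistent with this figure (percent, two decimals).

Total capital V = 447 + 265 = 712.
Equity weight = 447/712 = 0.6278.
Subordinated notes weight = 265/712 = 0.3722.
Debt contribution = 0.3722 × 7.56% × (1 − 29%) = 1.9978%.
Required equity contribution = 12.61% − 1.9978% = 10.6122%.
Re = 10.6122% / 0.6278 = 16.9036%.

16.90%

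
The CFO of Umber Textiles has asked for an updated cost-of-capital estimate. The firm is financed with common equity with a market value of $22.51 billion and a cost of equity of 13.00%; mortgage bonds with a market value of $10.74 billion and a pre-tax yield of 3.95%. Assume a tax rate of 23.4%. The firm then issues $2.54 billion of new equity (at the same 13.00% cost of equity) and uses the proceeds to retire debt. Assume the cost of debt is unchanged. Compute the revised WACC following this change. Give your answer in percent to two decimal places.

10.54%

After the change:
Total capital V = 25.05 + 8.2 = 33.25.
Equity: weight = 25.05/33.25 = 0.7534; cost = 13%.
Mortgage bonds: weight = 8.2/33.25 = 0.2466; after-tax cost = 3.95% × (1 − 23.4%) = 3.0257%.
WACC = 0.7534 × 13.0000% + 0.2466 × 3.0257% = 10.5402%.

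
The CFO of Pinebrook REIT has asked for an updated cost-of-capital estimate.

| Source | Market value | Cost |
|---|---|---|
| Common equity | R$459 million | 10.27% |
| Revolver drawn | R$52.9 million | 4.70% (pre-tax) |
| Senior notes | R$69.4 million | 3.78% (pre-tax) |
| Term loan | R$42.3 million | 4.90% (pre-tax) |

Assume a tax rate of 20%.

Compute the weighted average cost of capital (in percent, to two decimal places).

Total capital V = 459 + 52.9 + 69.4 + 42.3 = 623.6.
Equity: weight = 459/623.6 = 0.7360; cost = 10.27%.
Revolver drawn: weight = 52.9/623.6 = 0.0848; after-tax cost = 4.7% × (1 − 20%) = 3.7600%.
Senior notes: weight = 69.4/623.6 = 0.1113; after-tax cost = 3.78% × (1 − 20%) = 3.0240%.
Term loan: weight = 42.3/623.6 = 0.0678; after-tax cost = 4.9% × (1 − 20%) = 3.9200%.
WACC = 0.7360 × 10.2700% + 0.0848 × 3.7600% + 0.1113 × 3.0240% + 0.0678 × 3.9200% = 8.4806%.

8.48%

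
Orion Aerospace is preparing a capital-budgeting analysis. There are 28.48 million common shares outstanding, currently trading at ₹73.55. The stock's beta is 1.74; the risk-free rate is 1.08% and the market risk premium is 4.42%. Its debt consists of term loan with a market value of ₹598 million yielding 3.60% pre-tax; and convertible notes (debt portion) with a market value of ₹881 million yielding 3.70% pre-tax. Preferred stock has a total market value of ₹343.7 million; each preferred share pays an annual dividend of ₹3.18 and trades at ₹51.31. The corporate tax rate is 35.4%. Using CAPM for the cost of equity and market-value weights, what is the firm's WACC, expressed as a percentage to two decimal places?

Cost of equity via CAPM: Re = 1.08% + 1.74 × 4.42% = 8.7708%.
Cost of preferred: Rp = 3.18 / 51.31 = 6.1976%.
Market value of equity E = 73.55 × 28.48m = 2094.704m.
Total capital V = 2094.704 + 343.7 + 598 + 881 = 3917.404.
Equity: weight = 2094.704/3917.404 = 0.5347; cost = 8.7708%.
Preferred: weight = 343.7/3917.404 = 0.0877; cost = 6.1976%.
Term loan: weight = 598/3917.404 = 0.1527; after-tax cost = 3.6% × (1 − 35.4%) = 2.3256%.
Convertible notes (debt portion): weight = 881/3917.404 = 0.2249; after-tax cost = 3.7% × (1 − 35.4%) = 2.3902%.
WACC = 0.5347 × 8.7708% + 0.0877 × 6.1976% + 0.1527 × 2.3256% + 0.2249 × 2.3902% = 6.1262%.

6.13%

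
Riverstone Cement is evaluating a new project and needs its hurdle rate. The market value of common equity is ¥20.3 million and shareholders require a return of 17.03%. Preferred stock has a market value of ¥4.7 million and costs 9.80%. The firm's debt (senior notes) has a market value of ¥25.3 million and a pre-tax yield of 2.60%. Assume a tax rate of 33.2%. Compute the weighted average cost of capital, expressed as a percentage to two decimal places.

8.66%

Total capital V = 20.3 + 4.7 + 25.3 = 50.3.
Equity: weight = 20.3/50.3 = 0.4036; cost = 17.03%.
Preferred: weight = 4.7/50.3 = 0.0934; cost = 9.8%.
Senior notes: weight = 25.3/50.3 = 0.5030; after-tax cost = 2.6% × (1 − 33.2%) = 1.7368%.
WACC = 0.4036 × 17.0300% + 0.0934 × 9.8000% + 0.5030 × 1.7368% = 8.6622%.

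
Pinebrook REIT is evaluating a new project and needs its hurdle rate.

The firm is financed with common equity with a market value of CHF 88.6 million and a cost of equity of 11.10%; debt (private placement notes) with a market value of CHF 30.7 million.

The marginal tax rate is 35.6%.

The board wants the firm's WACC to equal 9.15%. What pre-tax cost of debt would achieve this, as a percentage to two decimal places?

5.47%

Total capital V = 88.6 + 30.7 = 119.3.
Equity weight = 88.6/119.3 = 0.7427.
Private placement notes weight = 30.7/119.3 = 0.2573.
Equity contribution = 0.7427 × 11.1% = 8.2436%.
Remaining for debt = 9.15% − 8.2436% = 0.9064%.
Rd × (1 − 35.6%) × 0.2573 = 0.9064%  ⇒  Rd = 5.4694%.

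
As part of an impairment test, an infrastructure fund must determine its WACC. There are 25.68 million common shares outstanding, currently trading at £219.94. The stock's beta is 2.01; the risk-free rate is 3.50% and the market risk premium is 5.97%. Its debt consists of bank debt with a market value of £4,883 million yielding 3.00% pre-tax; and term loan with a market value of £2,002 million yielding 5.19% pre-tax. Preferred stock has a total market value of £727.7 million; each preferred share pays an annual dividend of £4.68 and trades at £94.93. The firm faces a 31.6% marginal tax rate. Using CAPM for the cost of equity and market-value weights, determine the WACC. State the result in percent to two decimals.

8.16%

Cost of equity via CAPM: Re = 3.5% + 2.01 × 5.97% = 15.4997%.
Cost of preferred: Rp = 4.68 / 94.93 = 4.9299%.
Market value of equity E = 219.94 × 25.68m = 5648.0592m.
Total capital V = 5648.0592 + 727.7 + 4883 + 2002 = 13260.7592.
Equity: weight = 5648.0592/13260.7592 = 0.4259; cost = 15.4997%.
Preferred: weight = 727.7/13260.7592 = 0.0549; cost = 4.9299%.
Bank debt: weight = 4883/13260.7592 = 0.3682; after-tax cost = 3% × (1 − 31.6%) = 2.0520%.
Term loan: weight = 2002/13260.7592 = 0.1510; after-tax cost = 5.19% × (1 − 31.6%) = 3.5500%.
WACC = 0.4259 × 15.4997% + 0.0549 × 4.9299% + 0.3682 × 2.0520% + 0.1510 × 3.5500% = 8.1638%.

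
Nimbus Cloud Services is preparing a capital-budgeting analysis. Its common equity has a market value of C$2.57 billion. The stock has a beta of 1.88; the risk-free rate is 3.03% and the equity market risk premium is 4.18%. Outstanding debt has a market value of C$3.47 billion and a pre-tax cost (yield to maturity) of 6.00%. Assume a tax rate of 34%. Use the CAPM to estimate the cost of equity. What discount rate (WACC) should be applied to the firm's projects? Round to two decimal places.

6.91%

Cost of equity via CAPM: Re = 3.03% + 1.88 × 4.18% = 10.8884%.
Total capital V = 2.57 + 3.47 = 6.04.
Equity: weight = 2.57/6.04 = 0.4255; cost = 10.8884%.
Debt: weight = 3.47/6.04 = 0.5745; after-tax cost = 6% × (1 − 34%) = 3.9600%.
WACC = 0.4255 × 10.8884% + 0.5745 × 3.9600% = 6.9080%.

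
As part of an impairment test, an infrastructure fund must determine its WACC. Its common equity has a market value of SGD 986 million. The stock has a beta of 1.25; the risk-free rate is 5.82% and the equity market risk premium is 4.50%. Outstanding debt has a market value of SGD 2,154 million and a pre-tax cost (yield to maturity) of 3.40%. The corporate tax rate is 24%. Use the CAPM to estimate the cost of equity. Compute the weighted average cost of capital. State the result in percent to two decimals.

Cost of equity via CAPM: Re = 5.82% + 1.25 × 4.5% = 11.4450%.
Total capital V = 986 + 2154 = 3140.
Equity: weight = 986/3140 = 0.3140; cost = 11.445%.
Debt: weight = 2154/3140 = 0.6860; after-tax cost = 3.4% × (1 − 24%) = 2.5840%.
WACC = 0.3140 × 11.4450% + 0.6860 × 2.5840% = 5.3665%.

5.37%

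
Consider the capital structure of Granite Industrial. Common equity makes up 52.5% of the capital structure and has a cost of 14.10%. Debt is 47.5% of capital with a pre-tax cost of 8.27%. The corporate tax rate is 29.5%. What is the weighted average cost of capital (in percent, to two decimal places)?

10.17%

After-tax cost of debt = 8.27% × (1 − 29.5%) = 5.8304%.
WACC = 0.525 × 14.1000% + 0.475 × 5.8304% = 10.1719%.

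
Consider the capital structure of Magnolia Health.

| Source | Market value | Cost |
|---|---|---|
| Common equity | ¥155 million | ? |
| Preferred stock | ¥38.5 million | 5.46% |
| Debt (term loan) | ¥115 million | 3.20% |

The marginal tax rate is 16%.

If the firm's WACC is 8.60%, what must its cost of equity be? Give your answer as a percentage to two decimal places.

Total capital V = 155 + 38.5 + 115 = 308.5.
Equity weight = 155/308.5 = 0.5024.
Preferred weight = 38.5/308.5 = 0.1248.
Term loan weight = 115/308.5 = 0.3728.
Debt contribution = 0.3728 × 3.2% × (1 − 16%) = 1.0020%.
Preferred contribution = 0.1248 × 5.46% = 0.6814%.
Required equity contribution = 8.6% − 1.6834% = 6.9166%.
Re = 6.9166% / 0.5024 = 13.7663%.

13.77%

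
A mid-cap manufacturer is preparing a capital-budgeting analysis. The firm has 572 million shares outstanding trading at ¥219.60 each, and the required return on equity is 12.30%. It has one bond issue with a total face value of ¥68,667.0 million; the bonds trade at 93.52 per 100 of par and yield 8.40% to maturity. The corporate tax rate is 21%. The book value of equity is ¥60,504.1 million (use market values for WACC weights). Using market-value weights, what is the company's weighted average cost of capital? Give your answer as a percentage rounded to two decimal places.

10.38%

Market value of equity E = 219.6 × 572m = 125611.2m. Market value of debt D = 68667m × 93.52/100 = 64217.3784m.
Total capital V = 125611.2 + 64217.3784 = 189828.5784.
Equity: weight = 125611.2/189828.5784 = 0.6617; cost = 12.3%.
Bonds outstanding: weight = 64217.3784/189828.5784 = 0.3383; after-tax cost = 8.4% × (1 − 21%) = 6.6360%.
WACC = 0.6617 × 12.3000% + 0.3383 × 6.6360% = 10.3839%.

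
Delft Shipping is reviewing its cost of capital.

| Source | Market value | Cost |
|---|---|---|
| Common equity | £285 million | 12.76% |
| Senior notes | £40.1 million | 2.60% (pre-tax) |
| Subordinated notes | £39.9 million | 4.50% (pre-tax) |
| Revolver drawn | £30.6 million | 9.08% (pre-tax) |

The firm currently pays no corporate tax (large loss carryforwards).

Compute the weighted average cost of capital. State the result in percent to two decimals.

10.61%

Total capital V = 285 + 40.1 + 39.9 + 30.6 = 395.6.
Equity: weight = 285/395.6 = 0.7204; cost = 12.76%.
Senior notes: weight = 40.1/395.6 = 0.1014; after-tax cost = 2.6% × (1 − 0%) = 2.6000%.
Subordinated notes: weight = 39.9/395.6 = 0.1009; after-tax cost = 4.5% × (1 − 0%) = 4.5000%.
Revolver drawn: weight = 30.6/395.6 = 0.0774; after-tax cost = 9.08% × (1 − 0%) = 9.0800%.
WACC = 0.7204 × 12.7600% + 0.1014 × 2.6000% + 0.1009 × 4.5000% + 0.0774 × 9.0800% = 10.6124%.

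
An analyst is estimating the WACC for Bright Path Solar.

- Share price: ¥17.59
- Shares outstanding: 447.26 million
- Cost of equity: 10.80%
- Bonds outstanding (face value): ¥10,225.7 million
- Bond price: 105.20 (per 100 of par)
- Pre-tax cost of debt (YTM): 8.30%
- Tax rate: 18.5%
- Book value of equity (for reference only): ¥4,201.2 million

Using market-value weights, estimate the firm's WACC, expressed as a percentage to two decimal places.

Market value of equity E = 17.59 × 447.26m = 7867.3034m. Market value of debt D = 10225.7m × 105.2/100 = 10757.4364m.
Total capital V = 7867.3034 + 10757.4364 = 18624.7398.
Equity: weight = 7867.3034/18624.7398 = 0.4224; cost = 10.8%.
Bonds outstanding: weight = 10757.4364/18624.7398 = 0.5776; after-tax cost = 8.3% × (1 − 18.5%) = 6.7645%.
WACC = 0.4224 × 10.8000% + 0.5776 × 6.7645% = 8.4691%.

8.47%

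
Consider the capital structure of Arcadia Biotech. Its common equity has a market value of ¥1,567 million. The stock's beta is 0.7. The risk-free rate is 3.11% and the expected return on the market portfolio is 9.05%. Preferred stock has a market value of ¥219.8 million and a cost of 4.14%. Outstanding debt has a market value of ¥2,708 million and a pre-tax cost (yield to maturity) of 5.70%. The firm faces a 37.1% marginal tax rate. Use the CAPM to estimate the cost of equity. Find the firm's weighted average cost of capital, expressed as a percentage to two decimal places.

Market risk premium = 9.05% − 3.11% = 5.94%.
Cost of equity via CAPM: Re = 3.11% + 0.7 × 5.94% = 7.2680%.
Total capital V = 1567 + 219.8 + 2708 = 4494.8.
Equity: weight = 1567/4494.8 = 0.3486; cost = 7.268%.
Preferred: weight = 219.8/4494.8 = 0.0489; cost = 4.14%.
Debt: weight = 2708/4494.8 = 0.6025; after-tax cost = 5.7% × (1 − 37.1%) = 3.5853%.
WACC = 0.3486 × 7.2680% + 0.0489 × 4.1400% + 0.6025 × 3.5853% = 4.8963%.

4.90%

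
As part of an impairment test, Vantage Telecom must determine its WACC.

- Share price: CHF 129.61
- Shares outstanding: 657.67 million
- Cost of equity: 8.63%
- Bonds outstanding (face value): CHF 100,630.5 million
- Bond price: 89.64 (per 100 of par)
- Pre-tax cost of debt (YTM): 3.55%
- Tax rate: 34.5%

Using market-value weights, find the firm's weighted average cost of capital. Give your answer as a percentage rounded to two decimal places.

Market value of equity E = 129.61 × 657.67m = 85240.6087m. Market value of debt D = 100630.5m × 89.64/100 = 90205.1802m.
Total capital V = 85240.6087 + 90205.1802 = 175445.7889.
Equity: weight = 85240.6087/175445.7889 = 0.4859; cost = 8.63%.
Bonds outstanding: weight = 90205.1802/175445.7889 = 0.5141; after-tax cost = 3.55% × (1 − 34.5%) = 2.3253%.
WACC = 0.4859 × 8.6300% + 0.5141 × 2.3253% = 5.3884%.

5.39%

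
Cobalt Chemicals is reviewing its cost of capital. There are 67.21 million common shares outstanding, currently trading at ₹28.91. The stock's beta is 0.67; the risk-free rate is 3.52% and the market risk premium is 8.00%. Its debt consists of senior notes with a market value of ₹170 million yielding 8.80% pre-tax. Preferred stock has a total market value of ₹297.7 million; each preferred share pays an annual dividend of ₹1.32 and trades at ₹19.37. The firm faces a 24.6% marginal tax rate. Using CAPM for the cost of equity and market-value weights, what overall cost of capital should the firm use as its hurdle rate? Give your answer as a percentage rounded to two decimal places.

Cost of equity via CAPM: Re = 3.52% + 0.67 × 8.0% = 8.8800%.
Cost of preferred: Rp = 1.32 / 19.37 = 6.8147%.
Market value of equity E = 28.91 × 67.21m = 1943.0411m.
Total capital V = 1943.0411 + 297.7 + 170 = 2410.7411.
Equity: weight = 1943.0411/2410.7411 = 0.8060; cost = 8.88%.
Preferred: weight = 297.7/2410.7411 = 0.1235; cost = 6.8147%.
Senior notes: weight = 170/2410.7411 = 0.0705; after-tax cost = 8.8% × (1 − 24.6%) = 6.6352%.
WACC = 0.8060 × 8.8800% + 0.1235 × 6.8147% + 0.0705 × 6.6352% = 8.4667%.

8.47%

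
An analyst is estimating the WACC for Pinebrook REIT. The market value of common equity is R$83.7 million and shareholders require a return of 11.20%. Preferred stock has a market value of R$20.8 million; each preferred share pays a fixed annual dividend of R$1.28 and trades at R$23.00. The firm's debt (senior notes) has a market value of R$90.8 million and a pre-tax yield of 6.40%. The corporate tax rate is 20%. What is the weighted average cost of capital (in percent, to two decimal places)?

7.77%

Cost of preferred: Rp = 1.28 / 23.0 = 5.5652%.
Total capital V = 83.7 + 20.8 + 90.8 = 195.3.
Equity: weight = 83.7/195.3 = 0.4286; cost = 11.2%.
Preferred: weight = 20.8/195.3 = 0.1065; cost = 5.5652%.
Senior notes: weight = 90.8/195.3 = 0.4649; after-tax cost = 6.4% × (1 − 20%) = 5.1200%.
WACC = 0.4286 × 11.2000% + 0.1065 × 5.5652% + 0.4649 × 5.1200% = 7.7731%.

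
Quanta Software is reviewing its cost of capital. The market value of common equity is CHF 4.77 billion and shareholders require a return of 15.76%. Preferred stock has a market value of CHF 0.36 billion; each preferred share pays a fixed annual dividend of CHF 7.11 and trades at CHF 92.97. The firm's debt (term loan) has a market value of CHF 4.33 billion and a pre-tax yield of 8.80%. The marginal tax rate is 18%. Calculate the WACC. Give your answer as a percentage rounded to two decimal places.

11.54%

Cost of preferred: Rp = 7.11 / 92.97 = 7.6476%.
Total capital V = 4.77 + 0.36 + 4.33 = 9.46.
Equity: weight = 4.77/9.46 = 0.5042; cost = 15.76%.
Preferred: weight = 0.36/9.46 = 0.0381; cost = 7.6476%.
Term loan: weight = 4.33/9.46 = 0.4577; after-tax cost = 8.8% × (1 − 18%) = 7.2160%.
WACC = 0.5042 × 15.7600% + 0.0381 × 7.6476% + 0.4577 × 7.2160% = 11.5406%.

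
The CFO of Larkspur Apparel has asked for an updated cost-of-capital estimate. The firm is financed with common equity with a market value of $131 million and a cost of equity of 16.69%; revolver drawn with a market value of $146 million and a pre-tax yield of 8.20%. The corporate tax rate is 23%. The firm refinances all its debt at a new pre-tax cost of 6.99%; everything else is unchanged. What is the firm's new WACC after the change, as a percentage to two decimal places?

10.73%

After the change:
Total capital V = 131 + 146 = 277.
Equity: weight = 131/277 = 0.4729; cost = 16.69%.
Revolver drawn: weight = 146/277 = 0.5271; after-tax cost = 6.99% × (1 − 23%) = 5.3823%.
WACC = 0.4729 × 16.6900% + 0.5271 × 5.3823% = 10.7300%.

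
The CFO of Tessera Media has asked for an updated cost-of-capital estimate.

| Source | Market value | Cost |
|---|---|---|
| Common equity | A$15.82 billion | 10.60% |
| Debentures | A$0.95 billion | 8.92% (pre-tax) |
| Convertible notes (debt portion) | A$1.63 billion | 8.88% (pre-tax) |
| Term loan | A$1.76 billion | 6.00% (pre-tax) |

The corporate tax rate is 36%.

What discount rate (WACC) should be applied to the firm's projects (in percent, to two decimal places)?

Total capital V = 15.82 + 0.95 + 1.63 + 1.76 = 20.16.
Equity: weight = 15.82/20.16 = 0.7847; cost = 10.6%.
Debentures: weight = 0.95/20.16 = 0.0471; after-tax cost = 8.92% × (1 − 36%) = 5.7088%.
Convertible notes (debt portion): weight = 1.63/20.16 = 0.0809; after-tax cost = 8.88% × (1 − 36%) = 5.6832%.
Term loan: weight = 1.76/20.16 = 0.0873; after-tax cost = 6% × (1 − 36%) = 3.8400%.
WACC = 0.7847 × 10.6000% + 0.0471 × 5.7088% + 0.0809 × 5.6832% + 0.0873 × 3.8400% = 9.3818%.

9.38%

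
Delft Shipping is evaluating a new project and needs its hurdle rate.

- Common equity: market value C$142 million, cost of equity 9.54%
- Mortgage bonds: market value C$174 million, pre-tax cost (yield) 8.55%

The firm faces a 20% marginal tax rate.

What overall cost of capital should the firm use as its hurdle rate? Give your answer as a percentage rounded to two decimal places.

8.05%

Total capital V = 142 + 174 = 316.
Equity: weight = 142/316 = 0.4494; cost = 9.54%.
Mortgage bonds: weight = 174/316 = 0.5506; after-tax cost = 8.55% × (1 − 20%) = 6.8400%.
WACC = 0.4494 × 9.5400% + 0.5506 × 6.8400% = 8.0533%.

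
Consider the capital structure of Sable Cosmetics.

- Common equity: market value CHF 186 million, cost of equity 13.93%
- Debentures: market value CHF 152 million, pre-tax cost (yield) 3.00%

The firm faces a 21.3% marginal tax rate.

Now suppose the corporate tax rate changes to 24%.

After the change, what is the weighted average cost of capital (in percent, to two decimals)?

8.69%

After the change:
Total capital V = 186 + 152 = 338.
Equity: weight = 186/338 = 0.5503; cost = 13.93%.
Debentures: weight = 152/338 = 0.4497; after-tax cost = 3% × (1 − 24%) = 2.2800%.
WACC = 0.5503 × 13.9300% + 0.4497 × 2.2800% = 8.6909%.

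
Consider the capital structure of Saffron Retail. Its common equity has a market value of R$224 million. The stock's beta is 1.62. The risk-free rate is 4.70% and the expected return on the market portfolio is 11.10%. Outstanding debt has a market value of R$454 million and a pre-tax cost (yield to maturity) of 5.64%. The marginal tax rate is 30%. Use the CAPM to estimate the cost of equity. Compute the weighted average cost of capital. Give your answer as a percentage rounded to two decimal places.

Market risk premium = 11.1% − 4.7% = 6.4%.
Cost of equity via CAPM: Re = 4.7% + 1.62 × 6.4% = 15.0680%.
Total capital V = 224 + 454 = 678.
Equity: weight = 224/678 = 0.3304; cost = 15.068%.
Debt: weight = 454/678 = 0.6696; after-tax cost = 5.64% × (1 − 30%) = 3.9480%.
WACC = 0.3304 × 15.0680% + 0.6696 × 3.9480% = 7.6219%.

7.62%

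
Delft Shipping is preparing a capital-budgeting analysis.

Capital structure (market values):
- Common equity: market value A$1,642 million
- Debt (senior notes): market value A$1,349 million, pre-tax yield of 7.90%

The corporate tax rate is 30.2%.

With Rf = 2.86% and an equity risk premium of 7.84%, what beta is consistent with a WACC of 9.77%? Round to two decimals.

1.33

Total capital V = 1642 + 1349 = 2991.
Equity weight = 1642/2991 = 0.5490.
Senior notes weight = 1349/2991 = 0.4510.
Debt contribution = 0.4510 × 7.9% × (1 − 30.2%) = 2.4870%.
Required equity contribution = 9.77% − 2.4870% = 7.2830%  ⇒  Re = 13.2664%.
CAPM: 13.2664% = 2.86% + β × 7.84%  ⇒  β = 1.3273.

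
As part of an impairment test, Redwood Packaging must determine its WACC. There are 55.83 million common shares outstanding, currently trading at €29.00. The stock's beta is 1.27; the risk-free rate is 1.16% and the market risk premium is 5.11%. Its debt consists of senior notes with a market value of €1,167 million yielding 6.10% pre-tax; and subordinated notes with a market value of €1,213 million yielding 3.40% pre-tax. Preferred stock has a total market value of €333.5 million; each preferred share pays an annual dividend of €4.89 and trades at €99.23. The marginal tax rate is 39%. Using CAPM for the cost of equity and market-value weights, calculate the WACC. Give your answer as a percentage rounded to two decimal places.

Cost of equity via CAPM: Re = 1.16% + 1.27 × 5.11% = 7.6497%.
Cost of preferred: Rp = 4.89 / 99.23 = 4.9279%.
Market value of equity E = 29.0 × 55.83m = 1619.07m.
Total capital V = 1619.07 + 333.5 + 1167 + 1213 = 4332.57.
Equity: weight = 1619.07/4332.57 = 0.3737; cost = 7.6497%.
Preferred: weight = 333.5/4332.57 = 0.0770; cost = 4.9279%.
Senior notes: weight = 1167/4332.57 = 0.2694; after-tax cost = 6.1% × (1 − 39%) = 3.7210%.
Subordinated notes: weight = 1213/4332.57 = 0.2800; after-tax cost = 3.4% × (1 − 39%) = 2.0740%.
WACC = 0.3737 × 7.6497% + 0.0770 × 4.9279% + 0.2694 × 3.7210% + 0.2800 × 2.0740% = 4.8209%.

4.82%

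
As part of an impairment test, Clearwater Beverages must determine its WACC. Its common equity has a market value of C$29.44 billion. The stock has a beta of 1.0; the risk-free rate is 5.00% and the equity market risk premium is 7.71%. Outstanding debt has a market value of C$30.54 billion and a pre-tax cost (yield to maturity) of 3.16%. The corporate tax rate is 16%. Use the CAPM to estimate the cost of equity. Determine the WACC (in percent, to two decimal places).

7.59%

Cost of equity via CAPM: Re = 5.0% + 1.0 × 7.71% = 12.7100%.
Total capital V = 29.44 + 30.54 = 59.98.
Equity: weight = 29.44/59.98 = 0.4908; cost = 12.71%.
Debt: weight = 30.54/59.98 = 0.5092; after-tax cost = 3.16% × (1 − 16%) = 2.6544%.
WACC = 0.4908 × 12.7100% + 0.5092 × 2.6544% = 7.5900%.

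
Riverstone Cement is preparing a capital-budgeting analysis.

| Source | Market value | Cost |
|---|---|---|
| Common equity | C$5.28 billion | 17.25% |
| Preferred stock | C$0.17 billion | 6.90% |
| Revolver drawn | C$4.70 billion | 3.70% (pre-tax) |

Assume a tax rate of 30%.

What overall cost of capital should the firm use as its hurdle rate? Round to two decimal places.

10.29%

Total capital V = 5.28 + 0.17 + 4.7 = 10.15.
Equity: weight = 5.28/10.15 = 0.5202; cost = 17.25%.
Preferred: weight = 0.17/10.15 = 0.0167; cost = 6.9%.
Revolver drawn: weight = 4.7/10.15 = 0.4631; after-tax cost = 3.7% × (1 − 30%) = 2.5900%.
WACC = 0.5202 × 17.2500% + 0.0167 × 6.9000% + 0.4631 × 2.5900% = 10.2883%.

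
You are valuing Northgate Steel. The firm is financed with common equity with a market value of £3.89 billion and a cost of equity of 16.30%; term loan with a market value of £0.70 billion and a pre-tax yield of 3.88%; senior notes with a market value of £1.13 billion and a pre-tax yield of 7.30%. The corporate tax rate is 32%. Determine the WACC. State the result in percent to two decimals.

12.39%

Total capital V = 3.89 + 0.7 + 1.13 = 5.72.
Equity: weight = 3.89/5.72 = 0.6801; cost = 16.3%.
Term loan: weight = 0.7/5.72 = 0.1224; after-tax cost = 3.88% × (1 − 32%) = 2.6384%.
Senior notes: weight = 1.13/5.72 = 0.1976; after-tax cost = 7.3% × (1 − 32%) = 4.9640%.
WACC = 0.6801 × 16.3000% + 0.1224 × 2.6384% + 0.1976 × 4.9640% = 12.3887%.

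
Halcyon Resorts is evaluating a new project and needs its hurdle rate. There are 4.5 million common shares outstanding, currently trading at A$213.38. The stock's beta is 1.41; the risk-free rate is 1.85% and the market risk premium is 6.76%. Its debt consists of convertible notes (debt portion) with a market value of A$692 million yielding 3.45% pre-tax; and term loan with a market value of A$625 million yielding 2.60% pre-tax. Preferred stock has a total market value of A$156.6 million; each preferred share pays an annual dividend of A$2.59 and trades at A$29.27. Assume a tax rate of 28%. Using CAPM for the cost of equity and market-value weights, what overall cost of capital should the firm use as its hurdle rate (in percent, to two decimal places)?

6.25%

Cost of equity via CAPM: Re = 1.85% + 1.41 × 6.76% = 11.3816%.
Cost of preferred: Rp = 2.59 / 29.27 = 8.8487%.
Market value of equity E = 213.38 × 4.5m = 960.21m.
Total capital V = 960.21 + 156.6 + 692 + 625 = 2433.81.
Equity: weight = 960.21/2433.81 = 0.3945; cost = 11.3816%.
Preferred: weight = 156.6/2433.81 = 0.0643; cost = 8.8487%.
Convertible notes (debt portion): weight = 692/2433.81 = 0.2843; after-tax cost = 3.45% × (1 − 28%) = 2.4840%.
Term loan: weight = 625/2433.81 = 0.2568; after-tax cost = 2.6% × (1 − 28%) = 1.8720%.
WACC = 0.3945 × 11.3816% + 0.0643 × 8.8487% + 0.2843 × 2.4840% + 0.2568 × 1.8720% = 6.2467%.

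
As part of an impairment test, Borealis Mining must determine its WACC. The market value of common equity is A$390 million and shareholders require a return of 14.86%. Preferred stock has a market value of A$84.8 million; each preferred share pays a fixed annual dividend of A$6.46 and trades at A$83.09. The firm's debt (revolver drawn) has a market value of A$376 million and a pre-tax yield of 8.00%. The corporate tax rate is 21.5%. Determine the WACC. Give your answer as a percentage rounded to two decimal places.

Cost of preferred: Rp = 6.46 / 83.09 = 7.7747%.
Total capital V = 390 + 84.8 + 376 = 850.8.
Equity: weight = 390/850.8 = 0.4584; cost = 14.86%.
Preferred: weight = 84.8/850.8 = 0.0997; cost = 7.7747%.
Revolver drawn: weight = 376/850.8 = 0.4419; after-tax cost = 8% × (1 − 21.5%) = 6.2800%.
WACC = 0.4584 × 14.8600% + 0.0997 × 7.7747% + 0.4419 × 6.2800% = 10.3620%.

10.36%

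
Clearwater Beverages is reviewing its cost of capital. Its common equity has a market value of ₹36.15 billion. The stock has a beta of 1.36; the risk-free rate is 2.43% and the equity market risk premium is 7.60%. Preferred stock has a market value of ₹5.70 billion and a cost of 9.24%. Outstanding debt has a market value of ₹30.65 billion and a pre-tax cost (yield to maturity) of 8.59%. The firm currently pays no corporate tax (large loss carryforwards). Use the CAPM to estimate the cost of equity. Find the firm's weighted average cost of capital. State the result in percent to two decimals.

Cost of equity via CAPM: Re = 2.43% + 1.36 × 7.6% = 12.7660%.
Total capital V = 36.15 + 5.7 + 30.65 = 72.5.
Equity: weight = 36.15/72.5 = 0.4986; cost = 12.766%.
Preferred: weight = 5.7/72.5 = 0.0786; cost = 9.24%.
Debt: weight = 30.65/72.5 = 0.4228; after-tax cost = 8.59% × (1 − 0%) = 8.5900%.
WACC = 0.4986 × 12.7660% + 0.0786 × 9.2400% + 0.4228 × 8.5900% = 10.7233%.

10.72%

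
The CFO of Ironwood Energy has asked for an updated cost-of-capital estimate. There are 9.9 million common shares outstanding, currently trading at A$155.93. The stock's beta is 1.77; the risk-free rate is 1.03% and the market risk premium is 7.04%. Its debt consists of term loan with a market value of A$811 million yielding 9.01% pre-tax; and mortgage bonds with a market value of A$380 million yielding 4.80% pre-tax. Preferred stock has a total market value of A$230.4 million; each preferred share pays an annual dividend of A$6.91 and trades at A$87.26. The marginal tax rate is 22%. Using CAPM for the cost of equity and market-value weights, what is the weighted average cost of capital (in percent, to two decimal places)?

10.04%

Cost of equity via CAPM: Re = 1.03% + 1.77 × 7.04% = 13.4908%.
Cost of preferred: Rp = 6.91 / 87.26 = 7.9189%.
Market value of equity E = 155.93 × 9.9m = 1543.707m.
Total capital V = 1543.707 + 230.4 + 811 + 380 = 2965.107.
Equity: weight = 1543.707/2965.107 = 0.5206; cost = 13.4908%.
Preferred: weight = 230.4/2965.107 = 0.0777; cost = 7.9189%.
Term loan: weight = 811/2965.107 = 0.2735; after-tax cost = 9.01% × (1 − 22%) = 7.0278%.
Mortgage bonds: weight = 380/2965.107 = 0.1282; after-tax cost = 4.8% × (1 − 22%) = 3.7440%.
WACC = 0.5206 × 13.4908% + 0.0777 × 7.9189% + 0.2735 × 7.0278% + 0.1282 × 3.7440% = 10.0410%.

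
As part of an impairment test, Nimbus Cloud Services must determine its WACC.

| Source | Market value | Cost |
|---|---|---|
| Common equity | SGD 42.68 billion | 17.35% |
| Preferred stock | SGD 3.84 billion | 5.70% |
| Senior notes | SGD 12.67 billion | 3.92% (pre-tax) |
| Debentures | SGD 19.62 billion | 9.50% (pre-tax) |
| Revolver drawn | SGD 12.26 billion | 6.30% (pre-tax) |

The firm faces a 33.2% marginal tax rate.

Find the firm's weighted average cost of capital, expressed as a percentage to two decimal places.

10.67%

Total capital V = 42.68 + 3.84 + 12.67 + 19.62 + 12.26 = 91.07.
Equity: weight = 42.68/91.07 = 0.4687; cost = 17.35%.
Preferred: weight = 3.84/91.07 = 0.0422; cost = 5.7%.
Senior notes: weight = 12.67/91.07 = 0.1391; after-tax cost = 3.92% × (1 − 33.2%) = 2.6186%.
Debentures: weight = 19.62/91.07 = 0.2154; after-tax cost = 9.5% × (1 − 33.2%) = 6.3460%.
Revolver drawn: weight = 12.26/91.07 = 0.1346; after-tax cost = 6.3% × (1 − 33.2%) = 4.2084%.
WACC = 0.4687 × 17.3500% + 0.0422 × 5.7000% + 0.1391 × 2.6186% + 0.2154 × 6.3460% + 0.1346 × 4.2084% = 10.6694%.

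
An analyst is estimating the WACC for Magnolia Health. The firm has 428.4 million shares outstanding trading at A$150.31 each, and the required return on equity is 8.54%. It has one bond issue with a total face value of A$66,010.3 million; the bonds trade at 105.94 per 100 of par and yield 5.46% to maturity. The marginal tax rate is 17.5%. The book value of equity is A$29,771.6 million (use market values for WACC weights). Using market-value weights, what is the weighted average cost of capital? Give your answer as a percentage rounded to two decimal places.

6.44%

Market value of equity E = 150.31 × 428.4m = 64392.804m. Market value of debt D = 66010.3m × 105.94/100 = 69931.31182m.
Total capital V = 64392.804 + 69931.31182 = 134324.11582.
Equity: weight = 64392.804/134324.11582 = 0.4794; cost = 8.54%.
Bonds outstanding: weight = 69931.31182/134324.11582 = 0.5206; after-tax cost = 5.46% × (1 − 17.5%) = 4.5045%.
WACC = 0.4794 × 8.5400% + 0.5206 × 4.5045% = 6.4391%.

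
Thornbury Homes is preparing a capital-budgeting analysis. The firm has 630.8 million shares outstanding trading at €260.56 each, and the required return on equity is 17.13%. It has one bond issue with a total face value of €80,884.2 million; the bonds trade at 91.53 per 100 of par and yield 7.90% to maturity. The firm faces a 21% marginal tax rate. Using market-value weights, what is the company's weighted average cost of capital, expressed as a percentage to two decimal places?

Market value of equity E = 260.56 × 630.8m = 164361.248m. Market value of debt D = 80884.2m × 91.53/100 = 74033.30826m.
Total capital V = 164361.248 + 74033.30826 = 238394.55626.
Equity: weight = 164361.248/238394.55626 = 0.6895; cost = 17.13%.
Bonds outstanding: weight = 74033.30826/238394.55626 = 0.3105; after-tax cost = 7.9% × (1 − 21%) = 6.2410%.
WACC = 0.6895 × 17.1300% + 0.3105 × 6.2410% = 13.7484%.

13.75%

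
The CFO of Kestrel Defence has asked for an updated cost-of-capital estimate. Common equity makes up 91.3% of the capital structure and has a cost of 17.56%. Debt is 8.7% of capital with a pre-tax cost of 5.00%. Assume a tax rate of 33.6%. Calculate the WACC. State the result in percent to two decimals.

After-tax cost of debt = 5% × (1 − 33.6%) = 3.3200%.
WACC = 0.913 × 17.5600% + 0.087 × 3.3200% = 16.3211%.

16.32%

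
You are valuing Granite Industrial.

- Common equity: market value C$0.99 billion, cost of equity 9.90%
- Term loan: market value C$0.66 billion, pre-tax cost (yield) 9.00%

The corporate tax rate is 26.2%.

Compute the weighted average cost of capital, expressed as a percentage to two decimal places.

8.60%

Total capital V = 0.99 + 0.66 = 1.65.
Equity: weight = 0.99/1.65 = 0.6000; cost = 9.9%.
Term loan: weight = 0.66/1.65 = 0.4000; after-tax cost = 9% × (1 − 26.2%) = 6.6420%.
WACC = 0.6000 × 9.9000% + 0.4000 × 6.6420% = 8.5968%.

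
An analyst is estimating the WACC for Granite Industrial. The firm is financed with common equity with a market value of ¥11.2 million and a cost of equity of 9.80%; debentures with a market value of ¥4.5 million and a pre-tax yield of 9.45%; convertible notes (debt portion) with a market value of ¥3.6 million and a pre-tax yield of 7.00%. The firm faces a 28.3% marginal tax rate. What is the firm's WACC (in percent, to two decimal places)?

Total capital V = 11.2 + 4.5 + 3.6 = 19.3.
Equity: weight = 11.2/19.3 = 0.5803; cost = 9.8%.
Debentures: weight = 4.5/19.3 = 0.2332; after-tax cost = 9.45% × (1 − 28.3%) = 6.7756%.
Convertible notes (debt portion): weight = 3.6/19.3 = 0.1865; after-tax cost = 7% × (1 − 28.3%) = 5.0190%.
WACC = 0.5803 × 9.8000% + 0.2332 × 6.7756% + 0.1865 × 5.0190% = 8.2030%.

8.20%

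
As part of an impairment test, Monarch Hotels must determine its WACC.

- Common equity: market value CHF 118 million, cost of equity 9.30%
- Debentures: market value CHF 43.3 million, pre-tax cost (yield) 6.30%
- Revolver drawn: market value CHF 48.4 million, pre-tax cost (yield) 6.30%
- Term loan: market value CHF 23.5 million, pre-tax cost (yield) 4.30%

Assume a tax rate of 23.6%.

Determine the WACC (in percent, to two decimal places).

Total capital V = 118 + 43.3 + 48.4 + 23.5 = 233.2.
Equity: weight = 118/233.2 = 0.5060; cost = 9.3%.
Debentures: weight = 43.3/233.2 = 0.1857; after-tax cost = 6.3% × (1 − 23.6%) = 4.8132%.
Revolver drawn: weight = 48.4/233.2 = 0.2075; after-tax cost = 6.3% × (1 − 23.6%) = 4.8132%.
Term loan: weight = 23.5/233.2 = 0.1008; after-tax cost = 4.3% × (1 − 23.6%) = 3.2852%.
WACC = 0.5060 × 9.3000% + 0.1857 × 4.8132% + 0.2075 × 4.8132% + 0.1008 × 3.2852% = 6.9296%.

6.93%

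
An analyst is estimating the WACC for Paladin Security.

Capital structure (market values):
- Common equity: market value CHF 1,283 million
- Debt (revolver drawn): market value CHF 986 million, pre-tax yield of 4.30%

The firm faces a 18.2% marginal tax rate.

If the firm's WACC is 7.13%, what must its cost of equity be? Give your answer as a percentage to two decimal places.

Total capital V = 1283 + 986 = 2269.
Equity weight = 1283/2269 = 0.5654.
Revolver drawn weight = 986/2269 = 0.4346.
Debt contribution = 0.4346 × 4.3% × (1 − 18.2%) = 1.5285%.
Required equity contribution = 7.13% − 1.5285% = 5.6015%.
Re = 5.6015% / 0.5654 = 9.9063%.

9.91%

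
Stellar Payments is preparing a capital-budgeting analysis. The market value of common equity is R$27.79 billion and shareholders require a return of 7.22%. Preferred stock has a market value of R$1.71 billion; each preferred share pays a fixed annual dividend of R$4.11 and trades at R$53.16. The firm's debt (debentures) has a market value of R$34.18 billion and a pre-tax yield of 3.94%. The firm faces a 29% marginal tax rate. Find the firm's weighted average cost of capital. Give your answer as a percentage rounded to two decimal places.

Cost of preferred: Rp = 4.11 / 53.16 = 7.7314%.
Total capital V = 27.79 + 1.71 + 34.18 = 63.68.
Equity: weight = 27.79/63.68 = 0.4364; cost = 7.22%.
Preferred: weight = 1.71/63.68 = 0.0269; cost = 7.7314%.
Debentures: weight = 34.18/63.68 = 0.5367; after-tax cost = 3.94% × (1 − 29%) = 2.7974%.
WACC = 0.4364 × 7.2200% + 0.0269 × 7.7314% + 0.5367 × 2.7974% = 4.8599%.

4.86%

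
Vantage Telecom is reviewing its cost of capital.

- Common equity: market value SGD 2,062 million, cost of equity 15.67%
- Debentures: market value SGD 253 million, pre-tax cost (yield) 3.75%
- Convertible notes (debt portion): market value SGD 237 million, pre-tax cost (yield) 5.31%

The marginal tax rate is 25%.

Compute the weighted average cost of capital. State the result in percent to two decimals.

13.31%

Total capital V = 2062 + 253 + 237 = 2552.
Equity: weight = 2062/2552 = 0.8080; cost = 15.67%.
Debentures: weight = 253/2552 = 0.0991; after-tax cost = 3.75% × (1 − 25%) = 2.8125%.
Convertible notes (debt portion): weight = 237/2552 = 0.0929; after-tax cost = 5.31% × (1 − 25%) = 3.9825%.
WACC = 0.8080 × 15.6700% + 0.0991 × 2.8125% + 0.0929 × 3.9825% = 13.3099%.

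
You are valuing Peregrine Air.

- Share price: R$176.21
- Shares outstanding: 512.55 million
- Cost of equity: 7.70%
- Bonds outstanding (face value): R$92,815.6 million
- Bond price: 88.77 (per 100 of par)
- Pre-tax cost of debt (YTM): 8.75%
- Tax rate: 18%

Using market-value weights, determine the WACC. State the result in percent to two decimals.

7.45%

Market value of equity E = 176.21 × 512.55m = 90316.4355m. Market value of debt D = 92815.6m × 88.77/100 = 82392.40812m.
Total capital V = 90316.4355 + 82392.40812 = 172708.84362.
Equity: weight = 90316.4355/172708.84362 = 0.5229; cost = 7.7%.
Bonds outstanding: weight = 82392.40812/172708.84362 = 0.4771; after-tax cost = 8.75% × (1 − 18%) = 7.1750%.
WACC = 0.5229 × 7.7000% + 0.4771 × 7.1750% = 7.4495%.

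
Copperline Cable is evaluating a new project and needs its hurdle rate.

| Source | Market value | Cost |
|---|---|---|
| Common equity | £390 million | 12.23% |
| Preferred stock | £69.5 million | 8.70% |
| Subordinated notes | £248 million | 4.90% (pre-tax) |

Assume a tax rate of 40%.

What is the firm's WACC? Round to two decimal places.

8.63%

Total capital V = 390 + 69.5 + 248 = 707.5.
Equity: weight = 390/707.5 = 0.5512; cost = 12.23%.
Preferred: weight = 69.5/707.5 = 0.0982; cost = 8.7%.
Subordinated notes: weight = 248/707.5 = 0.3505; after-tax cost = 4.9% × (1 − 40%) = 2.9400%.
WACC = 0.5512 × 12.2300% + 0.0982 × 8.7000% + 0.3505 × 2.9400% = 8.6268%.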